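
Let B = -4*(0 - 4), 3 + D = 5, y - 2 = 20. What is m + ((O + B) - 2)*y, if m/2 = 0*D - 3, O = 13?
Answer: 588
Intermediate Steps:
y = 22 (y = 2 + 20 = 22)
D = 2 (D = -3 + 5 = 2)
B = 16 (B = -4*(-4) = 16)
m = -6 (m = 2*(0*2 - 3) = 2*(0 - 3) = 2*(-3) = -6)
m + ((O + B) - 2)*y = -6 + ((13 + 16) - 2)*22 = -6 + (29 - 2)*22 = -6 + 27*22 = -6 + 594 = 588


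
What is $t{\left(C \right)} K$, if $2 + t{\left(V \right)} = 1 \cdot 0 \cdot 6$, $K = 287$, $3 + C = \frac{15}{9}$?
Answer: $-574$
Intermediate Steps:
$C = - \frac{4}{3}$ ($C = -3 + \frac{15}{9} = -3 + 15 \cdot \frac{1}{9} = -3 + \frac{5}{3} = - \frac{4}{3} \approx -1.3333$)
$t{\left(V \right)} = -2$ ($t{\left(V \right)} = -2 + 1 \cdot 0 \cdot 6 = -2 + 0 \cdot 6 = -2 + 0 = -2$)
$t{\left(C \right)} K = \left(-2\right) 287 = -574$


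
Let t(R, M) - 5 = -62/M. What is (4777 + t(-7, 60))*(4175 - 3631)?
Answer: 39012688/15 ≈ 2.6008e+6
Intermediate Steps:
t(R, M) = 5 - 62/M
(4777 + t(-7, 60))*(4175 - 3631) = (4777 + (5 - 62/60))*(4175 - 3631) = (4777 + (5 - 62*1/60))*544 = (4777 + (5 - 31/30))*544 = (4777 + 119/30)*544 = (143429/30)*544 = 39012688/15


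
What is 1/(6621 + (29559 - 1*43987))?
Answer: -1/7807 ≈ -0.00012809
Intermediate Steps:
1/(6621 + (29559 - 1*43987)) = 1/(6621 + (29559 - 43987)) = 1/(6621 - 14428) = 1/(-7807) = -1/7807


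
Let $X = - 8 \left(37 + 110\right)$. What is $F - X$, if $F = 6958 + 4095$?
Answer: $12229$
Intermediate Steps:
$F = 11053$
$X = -1176$ ($X = \left(-8\right) 147 = -1176$)
$F - X = 11053 - -1176 = 11053 + 1176 = 12229$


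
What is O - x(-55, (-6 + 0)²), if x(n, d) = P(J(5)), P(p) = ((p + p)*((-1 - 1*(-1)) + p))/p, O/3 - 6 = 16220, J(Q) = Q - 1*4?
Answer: 48676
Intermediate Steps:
J(Q) = -4 + Q (J(Q) = Q - 4 = -4 + Q)
O = 48678 (O = 18 + 3*16220 = 18 + 48660 = 48678)
P(p) = 2*p (P(p) = ((2*p)*((-1 + 1) + p))/p = ((2*p)*(0 + p))/p = ((2*p)*p)/p = (2*p²)/p = 2*p)
x(n, d) = 2 (x(n, d) = 2*(-4 + 5) = 2*1 = 2)
O - x(-55, (-6 + 0)²) = 48678 - 1*2 = 48678 - 2 = 48676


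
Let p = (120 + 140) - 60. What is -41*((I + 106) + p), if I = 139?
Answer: -18245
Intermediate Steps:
p = 200 (p = 260 - 60 = 200)
-41*((I + 106) + p) = -41*((139 + 106) + 200) = -41*(245 + 200) = -41*445 = -18245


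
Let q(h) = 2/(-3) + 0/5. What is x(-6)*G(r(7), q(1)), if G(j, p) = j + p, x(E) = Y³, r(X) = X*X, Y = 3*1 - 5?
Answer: -1160/3 ≈ -386.67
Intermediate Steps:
Y = -2 (Y = 3 - 5 = -2)
q(h) = -⅔ (q(h) = 2*(-⅓) + 0*(⅕) = -⅔ + 0 = -⅔)
r(X) = X²
x(E) = -8 (x(E) = (-2)³ = -8)
x(-6)*G(r(7), q(1)) = -8*(7² - ⅔) = -8*(49 - ⅔) = -8*145/3 = -1160/3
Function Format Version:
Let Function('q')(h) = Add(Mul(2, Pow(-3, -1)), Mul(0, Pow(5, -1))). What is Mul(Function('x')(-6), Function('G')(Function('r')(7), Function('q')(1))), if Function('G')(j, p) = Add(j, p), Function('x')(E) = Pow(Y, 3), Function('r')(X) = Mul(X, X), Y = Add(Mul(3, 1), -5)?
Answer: Rational(-1160, 3) ≈ -386.67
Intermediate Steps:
Y = -2 (Y = Add(3, -5) = -2)
Function('q')(h) = Rational(-2, 3) (Function('q')(h) = Add(Mul(2, Rational(-1, 3)), Mul(0, Rational(1, 5))) = Add(Rational(-2, 3), 0) = Rational(-2, 3))
Function('r')(X) = Pow(X, 2)
Function('x')(E) = -8 (Function('x')(E) = Pow(-2, 3) = -8)
Mul(Function('x')(-6), Function('G')(Function('r')(7), Function('q')(1))) = Mul(-8, Add(Pow(7, 2), Rational(-2, 3))) = Mul(-8, Add(49, Rational(-2, 3))) = Mul(-8, Rational(145, 3)) = Rational(-1160, 3)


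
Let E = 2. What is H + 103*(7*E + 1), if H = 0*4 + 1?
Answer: 1546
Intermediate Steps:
H = 1 (H = 0 + 1 = 1)
H + 103*(7*E + 1) = 1 + 103*(7*2 + 1) = 1 + 103*(14 + 1) = 1 + 103*15 = 1 + 1545 = 1546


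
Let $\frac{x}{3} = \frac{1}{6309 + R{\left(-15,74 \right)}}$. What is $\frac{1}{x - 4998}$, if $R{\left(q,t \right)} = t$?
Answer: $- \frac{6383}{31902231} \approx -0.00020008$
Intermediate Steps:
$x = \frac{3}{6383}$ ($x = \frac{3}{6309 + 74} = \frac{3}{6383} \approx 0.00047$)
$\frac{1}{x - 4998} = \frac{1}{\frac{3}{6383} - 4998} = \frac{1}{- \frac{31902231}{6383}} = - \frac{6383}{31902231}$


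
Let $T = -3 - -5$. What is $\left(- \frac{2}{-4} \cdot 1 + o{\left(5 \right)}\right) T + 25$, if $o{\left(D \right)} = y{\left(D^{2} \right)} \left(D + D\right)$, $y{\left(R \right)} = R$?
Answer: $526$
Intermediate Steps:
$T = 2$ ($T = -3 + 5 = 2$)
$o{\left(D \right)} = 2 D^{3}$ ($o{\left(D \right)} = D^{2} \left(D + D\right) = D^{2} \cdot 2 D = 2 D^{3}$)
$\left(- \frac{2}{-4} \cdot 1 + o{\left(5 \right)}\right) T + 25 = \left(- \frac{2}{-4} \cdot 1 + 2 \cdot 5^{3}\right) 2 + 25 = \left(\left(-2\right) \left(- \frac{1}{4}\right) 1 + 2 \cdot 125\right) 2 + 25 = \left(\frac{1}{2} \cdot 1 + 250\right) 2 + 25 = \left(\frac{1}{2} + 250\right) 2 + 25 = \frac{501}{2} \cdot 2 + 25 = 501 + 25 = 526$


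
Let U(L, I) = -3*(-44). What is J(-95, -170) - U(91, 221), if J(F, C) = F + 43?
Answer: -184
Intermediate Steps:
U(L, I) = 132
J(F, C) = 43 + F
J(-95, -170) - U(91, 221) = (43 - 95) - 1*132 = -52 - 132 = -184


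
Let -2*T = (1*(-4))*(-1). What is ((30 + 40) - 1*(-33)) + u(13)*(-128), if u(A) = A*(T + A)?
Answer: -18201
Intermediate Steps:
T = -2 (T = -1*(-4)*(-1)/2 = -(-2)*(-1) = -1/2*4 = -2)
u(A) = A*(-2 + A)
((30 + 40) - 1*(-33)) + u(13)*(-128) = ((30 + 40) - 1*(-33)) + (13*(-2 + 13))*(-128) = (70 + 33) + (13*11)*(-128) = 103 + 143*(-128) = 103 - 18304 = -18201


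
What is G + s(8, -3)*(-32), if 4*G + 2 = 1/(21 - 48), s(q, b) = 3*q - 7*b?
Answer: -155575/108 ≈ -1440.5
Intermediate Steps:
s(q, b) = -7*b + 3*q
G = -55/108 (G = -½ + 1/(4*(21 - 48)) = -½ + (¼)/(-27) = -½ + (¼)*(-1/27) = -½ - 1/108 = -55/108 ≈ -0.50926)
G + s(8, -3)*(-32) = -55/108 + (-7*(-3) + 3*8)*(-32) = -55/108 + (21 + 24)*(-32) = -55/108 + 45*(-32) = -55/108 - 1440 = -155575/108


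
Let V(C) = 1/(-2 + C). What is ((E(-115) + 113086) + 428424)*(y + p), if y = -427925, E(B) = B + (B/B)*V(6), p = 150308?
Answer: -601202100477/4 ≈ -1.5030e+11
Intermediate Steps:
E(B) = ¼ + B (E(B) = B + (B/B)/(-2 + 6) = B + 1/4 = B + 1*(¼) = B + ¼ = ¼ + B)
((E(-115) + 113086) + 428424)*(y + p) = (((¼ - 115) + 113086) + 428424)*(-427925 + 150308) = ((-459/4 + 113086) + 428424)*(-277617) = (451885/4 + 428424)*(-277617) = (2165581/4)*(-277617) = -601202100477/4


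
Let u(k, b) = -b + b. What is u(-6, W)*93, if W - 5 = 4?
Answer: 0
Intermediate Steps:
W = 9 (W = 5 + 4 = 9)
u(k, b) = 0
u(-6, W)*93 = 0*93 = 0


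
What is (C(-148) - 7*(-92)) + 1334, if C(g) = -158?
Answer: 1820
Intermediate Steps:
(C(-148) - 7*(-92)) + 1334 = (-158 - 7*(-92)) + 1334 = (-158 + 644) + 1334 = 486 + 1334 = 1820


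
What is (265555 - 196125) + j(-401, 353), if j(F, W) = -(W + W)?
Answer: 68724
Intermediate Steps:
j(F, W) = -2*W
(265555 - 196125) + j(-401, 353) = (265555 - 196125) - 2*353 = 69430 - 706 = 68724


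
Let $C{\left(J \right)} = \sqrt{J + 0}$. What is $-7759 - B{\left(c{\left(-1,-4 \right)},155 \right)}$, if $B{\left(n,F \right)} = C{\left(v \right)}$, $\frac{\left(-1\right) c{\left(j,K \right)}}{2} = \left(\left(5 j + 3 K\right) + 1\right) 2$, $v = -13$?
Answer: $-7759 - i \sqrt{13} \approx -7759.0 - 3.6056 i$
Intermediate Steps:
$C{\left(J \right)} = \sqrt{J}$
$c{\left(j,K \right)} = -4 - 20 j - 12 K$ ($c{\left(j,K \right)} = - 2 \left(\left(5 j + 3 K\right) + 1\right) 2 = - 2 \left(\left(3 K + 5 j\right) + 1\right) 2 = - 2 \left(1 + 3 K + 5 j\right) 2 = - 2 \left(2 + 6 K + 10 j\right) = -4 - 20 j - 12 K$)
$B{\left(n,F \right)} = i \sqrt{13}$ ($B{\left(n,F \right)} = \sqrt{-13} = i \sqrt{13}$)
$-7759 - B{\left(c{\left(-1,-4 \right)},155 \right)} = -7759 - i \sqrt{13}$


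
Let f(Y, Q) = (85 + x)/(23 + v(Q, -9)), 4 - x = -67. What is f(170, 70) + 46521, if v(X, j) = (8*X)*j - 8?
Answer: 77922623/1675 ≈ 46521.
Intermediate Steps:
v(X, j) = -8 + 8*X*j (v(X, j) = 8*X*j - 8 = -8 + 8*X*j)
x = 71 (x = 4 - 1*(-67) = 4 + 67 = 71)
f(Y, Q) = 156/(15 - 72*Q) (f(Y, Q) = (85 + 71)/(23 + (-8 + 8*Q*(-9))) = 156/(23 + (-8 - 72*Q)) = 156/(15 - 72*Q))
f(170, 70) + 46521 = 52/(5 - 24*70) + 46521 = 52/(5 - 1680) + 46521 = 52/(-1675) + 46521 = 52*(-1/1675) + 46521 = -52/1675 + 46521 = 77922623/1675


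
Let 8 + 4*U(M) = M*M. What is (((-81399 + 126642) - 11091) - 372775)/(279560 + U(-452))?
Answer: -338623/330634 ≈ -1.0242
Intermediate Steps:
U(M) = -2 + M²/4 (U(M) = -2 + (M*M)/4 = -2 + M²/4)
(((-81399 + 126642) - 11091) - 372775)/(279560 + U(-452)) = (((-81399 + 126642) - 11091) - 372775)/(279560 + (-2 + (¼)*(-452)²)) = ((45243 - 11091) - 372775)/(279560 + (-2 + (¼)*204304)) = (34152 - 372775)/(279560 + (-2 + 51076)) = -338623/(279560 + 51074) = -338623/330634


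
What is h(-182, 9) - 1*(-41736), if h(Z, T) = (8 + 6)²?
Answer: 41932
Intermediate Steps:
h(Z, T) = 196 (h(Z, T) = 14² = 196)
h(-182, 9) - 1*(-41736) = 196 - 1*(-41736) = 196 + 41736 = 41932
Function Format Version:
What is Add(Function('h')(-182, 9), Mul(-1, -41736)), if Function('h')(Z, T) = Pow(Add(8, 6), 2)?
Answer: 41932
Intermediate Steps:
Function('h')(Z, T) = 196 (Function('h')(Z, T) = Pow(14, 2) = 196)
Add(Function('h')(-182, 9), Mul(-1, -41736)) = Add(196, Mul(-1, -41736)) = Add(196, 41736) = 41932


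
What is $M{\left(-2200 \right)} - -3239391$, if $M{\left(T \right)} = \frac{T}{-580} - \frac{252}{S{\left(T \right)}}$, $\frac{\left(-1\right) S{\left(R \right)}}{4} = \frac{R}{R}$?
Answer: $\frac{93944276}{29} \approx 3.2395 \cdot 10^{6}$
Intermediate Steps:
$S{\left(R \right)} = -4$ ($S{\left(R \right)} = - 4 \frac{R}{R} = \left(-4\right) 1 = -4$)
$M{\left(T \right)} = 63 - \frac{T}{580}$ ($M{\left(T \right)} = \frac{T}{-580} - \frac{252}{-4} = T \left(- \frac{1}{580}\right) - -63 = - \frac{T}{580} + 63 = 63 - \frac{T}{580}$)
$M{\left(-2200 \right)} - -3239391 = \left(63 - - \frac{110}{29}\right) - -3239391 = \left(63 + \frac{110}{29}\right) + 3239391 = \frac{1937}{29} + 3239391 = \frac{93944276}{29}$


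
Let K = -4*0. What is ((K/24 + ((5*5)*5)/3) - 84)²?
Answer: 16129/9 ≈ 1792.1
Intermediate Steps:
K = 0
((K/24 + ((5*5)*5)/3) - 84)² = ((0/24 + ((5*5)*5)/3) - 84)² = ((0*(1/24) + (25*5)*(⅓)) - 84)² = ((0 + 125*(⅓)) - 84)² = ((0 + 125/3) - 84)² = (125/3 - 84)² = (-127/3)² = 16129/9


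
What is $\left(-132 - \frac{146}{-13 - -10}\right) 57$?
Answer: $-4750$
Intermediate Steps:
$\left(-132 - \frac{146}{-13 - -10}\right) 57 = \left(-132 - \frac{146}{-13 + 10}\right) 57 = \left(-132 - \frac{146}{-3}\right) 57 = \left(-132 - - \frac{146}{3}\right) 57 = \left(-132 + \frac{146}{3}\right) 57 = \left(- \frac{250}{3}\right) 57 = -4750$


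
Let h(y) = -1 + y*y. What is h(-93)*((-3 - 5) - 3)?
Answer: -95128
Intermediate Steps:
h(y) = -1 + y**2
h(-93)*((-3 - 5) - 3) = (-1 + (-93)**2)*((-3 - 5) - 3) = (-1 + 8649)*(-8 - 3) = 8648*(-11) = -95128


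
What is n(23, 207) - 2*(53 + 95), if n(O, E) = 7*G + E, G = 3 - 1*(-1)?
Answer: -61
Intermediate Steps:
G = 4 (G = 3 + 1 = 4)
n(O, E) = 28 + E (n(O, E) = 7*4 + E = 28 + E)
n(23, 207) - 2*(53 + 95) = (28 + 207) - 2*(53 + 95) = 235 - 2*148 = 235 - 1*296 = 235 - 296 = -61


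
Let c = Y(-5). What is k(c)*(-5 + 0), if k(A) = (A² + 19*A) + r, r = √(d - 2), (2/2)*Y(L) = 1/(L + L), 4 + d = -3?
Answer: 189/20 - 15*I ≈ 9.45 - 15.0*I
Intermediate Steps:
d = -7 (d = -4 - 3 = -7)
Y(L) = 1/(2*L) (Y(L) = 1/(L + L) = 1/(2*L))
c = -⅒ (c = (½)/(-5) = (½)*(-⅕) = -⅒ ≈ -0.10000)
r = 3*I (r = √(-7 - 2) = √(-9) = 3*I ≈ 3.0*I)
k(A) = A² + 3*I + 19*A (k(A) = (A² + 19*A) + 3*I = A² + 3*I + 19*A)
k(c)*(-5 + 0) = ((-⅒)² + 3*I + 19*(-⅒))*(-5 + 0) = (1/100 + 3*I - 19/10)*(-5) = (-189/100 + 3*I)*(-5) = 189/20 - 15*I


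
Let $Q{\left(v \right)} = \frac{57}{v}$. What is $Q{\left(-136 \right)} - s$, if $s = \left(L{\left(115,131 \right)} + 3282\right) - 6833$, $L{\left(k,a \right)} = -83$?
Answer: $\frac{494167}{136} \approx 3633.6$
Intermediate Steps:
$s = -3634$ ($s = \left(-83 + 3282\right) - 6833 = 3199 - 6833 = -3634$)
$Q{\left(-136 \right)} - s = \frac{57}{-136} - -3634 = 57 \left(- \frac{1}{136}\right) + 3634 = - \frac{57}{136} + 3634 = \frac{494167}{136}$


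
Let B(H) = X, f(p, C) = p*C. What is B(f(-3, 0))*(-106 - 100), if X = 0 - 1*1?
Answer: 206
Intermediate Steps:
X = -1 (X = 0 - 1 = -1)
f(p, C) = C*p
B(H) = -1
B(f(-3, 0))*(-106 - 100) = -(-106 - 100) = -1*(-206) = 206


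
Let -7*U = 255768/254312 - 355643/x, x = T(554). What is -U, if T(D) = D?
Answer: -1612546199/17611106 ≈ -91.564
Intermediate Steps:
x = 554
U = 1612546199/17611106 (U = -(255768/254312 - 355643/554)/7 = -(255768*(1/254312) - 355643*1/554)/7 = -(31971/31789 - 355643/554)/7 = -⅐*(-11287823393/17611106) = 1612546199/17611106 ≈ 91.564)
-U = -1*1612546199/17611106 = -1612546199/17611106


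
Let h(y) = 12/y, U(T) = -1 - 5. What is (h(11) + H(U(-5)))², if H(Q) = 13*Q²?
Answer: 26625600/121 ≈ 2.2005e+5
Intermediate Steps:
U(T) = -6
(h(11) + H(U(-5)))² = (12/11 + 13*(-6)²)² = (12*(1/11) + 13*36)² = (12/11 + 468)² = (5160/11)² = 26625600/121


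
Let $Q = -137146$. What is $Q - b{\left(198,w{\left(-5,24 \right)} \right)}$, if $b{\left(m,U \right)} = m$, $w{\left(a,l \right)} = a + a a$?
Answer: $-137344$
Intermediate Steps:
$w{\left(a,l \right)} = a + a^{2}$
$Q - b{\left(198,w{\left(-5,24 \right)} \right)} = -137146 - 198 = -137344$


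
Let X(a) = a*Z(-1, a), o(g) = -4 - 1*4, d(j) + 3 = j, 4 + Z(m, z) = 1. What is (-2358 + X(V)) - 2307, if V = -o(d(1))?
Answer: -4689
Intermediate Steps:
Z(m, z) = -3 (Z(m, z) = -4 + 1 = -3)
d(j) = -3 + j
o(g) = -8 (o(g) = -4 - 4 = -8)
V = 8 (V = -1*(-8) = 8)
X(a) = -3*a (X(a) = a*(-3) = -3*a)
(-2358 + X(V)) - 2307 = (-2358 - 3*8) - 2307 = (-2358 - 24) - 2307 = -2382 - 2307 = -4689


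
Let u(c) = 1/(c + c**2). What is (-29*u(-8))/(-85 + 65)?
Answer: 29/1120 ≈ 0.025893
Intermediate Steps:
(-29*u(-8))/(-85 + 65) = (-29/((-8)*(1 - 8)))/(-85 + 65) = -(-29)/(8*(-7))/(-20) = -(-29)*(-1)/(8*7)*(-1/20) = -29*1/56*(-1/20) = -29/56*(-1/20) = 29/1120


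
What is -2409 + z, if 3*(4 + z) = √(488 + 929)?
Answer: -2413 + √1417/3 ≈ -2400.5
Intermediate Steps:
z = -4 + √1417/3 (z = -4 + √(488 + 929)/3 = -4 + √1417/3 ≈ 8.5477)
-2409 + z = -2409 + (-4 + √1417/3) = -2413 + √1417/3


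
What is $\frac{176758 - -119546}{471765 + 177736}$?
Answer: $\frac{296304}{649501} \approx 0.4562$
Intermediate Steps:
$\frac{176758 - -119546}{471765 + 177736} = \frac{176758 + \left(-96569 + 216115\right)}{649501} = \left(176758 + 119546\right) \frac{1}{649501} = 296304 \cdot \frac{1}{649501} = \frac{296304}{649501}$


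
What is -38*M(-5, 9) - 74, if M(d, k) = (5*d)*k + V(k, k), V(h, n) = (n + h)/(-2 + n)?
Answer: 58648/7 ≈ 8378.3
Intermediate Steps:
V(h, n) = (h + n)/(-2 + n)
M(d, k) = 2*k/(-2 + k) + 5*d*k (M(d, k) = (5*d)*k + (k + k)/(-2 + k) = 5*d*k + (2*k)/(-2 + k) = 5*d*k + 2*k/(-2 + k) = 2*k/(-2 + k) + 5*d*k)
-38*M(-5, 9) - 74 = -342*(2 + 5*(-5)*(-2 + 9))/(-2 + 9) - 74 = -342*(2 + 5*(-5)*7)/7 - 74 = -342*(2 - 175)/7 - 74 = -342*(-173)/7 - 74 = -38*(-1557/7) - 74 = 59166/7 - 74 = 58648/7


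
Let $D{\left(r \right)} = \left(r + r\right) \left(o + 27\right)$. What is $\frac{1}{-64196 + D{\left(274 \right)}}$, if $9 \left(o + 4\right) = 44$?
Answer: $- \frac{9}{440216} \approx -2.0445 \cdot 10^{-5}$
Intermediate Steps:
$o = \frac{8}{9}$ ($o = -4 + \frac{1}{9} \cdot 44 = -4 + \frac{44}{9} = \frac{8}{9} \approx 0.88889$)
$D{\left(r \right)} = \frac{502 r}{9}$ ($D{\left(r \right)} = \left(r + r\right) \left(\frac{8}{9} + 27\right) = 2 r \frac{251}{9} = \frac{502 r}{9}$)
$\frac{1}{-64196 + D{\left(274 \right)}} = \frac{1}{-64196 + \frac{502}{9} \cdot 274} = \frac{1}{-64196 + \frac{137548}{9}} = \frac{1}{- \frac{440216}{9}} = - \frac{9}{440216}$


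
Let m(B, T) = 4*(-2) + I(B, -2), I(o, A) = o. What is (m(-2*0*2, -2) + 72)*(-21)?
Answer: -1344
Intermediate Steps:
m(B, T) = -8 + B (m(B, T) = 4*(-2) + B = -8 + B)
(m(-2*0*2, -2) + 72)*(-21) = ((-8 - 2*0*2) + 72)*(-21) = ((-8 + 0*2) + 72)*(-21) = ((-8 + 0) + 72)*(-21) = (-8 + 72)*(-21) = 64*(-21) = -1344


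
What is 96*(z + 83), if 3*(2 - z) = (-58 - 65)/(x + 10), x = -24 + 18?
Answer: 9144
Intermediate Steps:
x = -6
z = 49/4 (z = 2 - (-58 - 65)/(3*(-6 + 10)) = 2 - (-41)/4 = 2 - ⅓*(-123/4) = 2 + 41/4 = 49/4 ≈ 12.250)
96*(z + 83) = 96*(49/4 + 83) = 96*(381/4) = 9144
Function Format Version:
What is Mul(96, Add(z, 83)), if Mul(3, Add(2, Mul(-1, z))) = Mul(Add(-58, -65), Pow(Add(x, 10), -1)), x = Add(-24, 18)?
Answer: 9144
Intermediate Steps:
x = -6
z = Rational(49, 4) (z = Add(2, Mul(Rational(-1, 3), Mul(Add(-58, -65), Pow(Add(-6, 10), -1)))) = Add(2, Mul(Rational(-1, 3), Mul(-123, Pow(4, -1)))) = Add(2, Mul(Rational(-1, 3), Mul(-123, Rational(1, 4)))) = Add(2, Mul(Rational(-1, 3), Rational(-123, 4))) = Add(2, Rational(41, 4)) = Rational(49, 4) ≈ 12.250)
Mul(96, Add(z, 83)) = Mul(96, Add(Rational(49, 4), 83)) = Mul(96, Rational(381, 4)) = 9144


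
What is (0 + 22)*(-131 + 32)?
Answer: -2178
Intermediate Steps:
(0 + 22)*(-131 + 32) = 22*(-99) = -2178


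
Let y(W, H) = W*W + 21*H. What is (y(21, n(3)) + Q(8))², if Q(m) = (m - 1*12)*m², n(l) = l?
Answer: 61504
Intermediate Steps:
y(W, H) = W² + 21*H
Q(m) = m²*(-12 + m) (Q(m) = (m - 12)*m² = (-12 + m)*m² = m²*(-12 + m))
(y(21, n(3)) + Q(8))² = ((21² + 21*3) + 8²*(-12 + 8))² = ((441 + 63) + 64*(-4))² = (504 - 256)² = 248² = 61504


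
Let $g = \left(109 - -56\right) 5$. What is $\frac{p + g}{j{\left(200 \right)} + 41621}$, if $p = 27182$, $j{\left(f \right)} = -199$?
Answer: $\frac{28007}{41422} \approx 0.67614$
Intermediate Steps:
$g = 825$ ($g = \left(109 + 56\right) 5 = 165 \cdot 5 = 825$)
$\frac{p + g}{j{\left(200 \right)} + 41621} = \frac{27182 + 825}{-199 + 41621} = \frac{28007}{41422}$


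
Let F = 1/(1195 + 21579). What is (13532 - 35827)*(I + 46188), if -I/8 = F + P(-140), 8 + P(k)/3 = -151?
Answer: -12694673653480/11387 ≈ -1.1148e+9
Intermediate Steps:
P(k) = -477 (P(k) = -24 + 3*(-151) = -24 - 453 = -477)
F = 1/22774 ≈ 4.3910e-5
I = 43452788/11387 (I = -8*(1/22774 - 477) = -8*(-10863197/22774) = 43452788/11387 ≈ 3816.0)
(13532 - 35827)*(I + 46188) = (13532 - 35827)*(43452788/11387 + 46188) = -22295*569395544/11387 = -12694673653480/11387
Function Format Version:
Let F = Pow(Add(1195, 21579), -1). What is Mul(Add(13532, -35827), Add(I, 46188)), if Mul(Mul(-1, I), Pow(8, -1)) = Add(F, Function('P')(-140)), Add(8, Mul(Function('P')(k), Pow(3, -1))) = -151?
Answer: Rational(-12694673653480, 11387) ≈ -1.1148e+9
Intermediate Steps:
Function('P')(k) = -477 (Function('P')(k) = Add(-24, Mul(3, -151)) = Add(-24, -453) = -477)
F = Rational(1, 22774) (F = Pow(22774, -1) = Rational(1, 22774) ≈ 4.3910e-5)
I = Rational(43452788, 11387) (I = Mul(-8, Add(Rational(1, 22774), -477)) = Mul(-8, Rational(-10863197, 22774)) = Rational(43452788, 11387) ≈ 3816.0)
Mul(Add(13532, -35827), Add(I, 46188)) = Mul(Add(13532, -35827), Add(Rational(43452788, 11387), 46188)) = Mul(-22295, Rational(569395544, 11387)) = Rational(-12694673653480, 11387)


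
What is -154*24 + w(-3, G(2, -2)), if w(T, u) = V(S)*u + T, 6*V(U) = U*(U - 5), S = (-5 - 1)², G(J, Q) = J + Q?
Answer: -3699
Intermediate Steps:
S = 36 (S = (-6)² = 36)
V(U) = U*(-5 + U)/6 (V(U) = (U*(U - 5))/6 = (U*(-5 + U))/6 = U*(-5 + U)/6)
w(T, u) = T + 186*u (w(T, u) = ((⅙)*36*(-5 + 36))*u + T = ((⅙)*36*31)*u + T = 186*u + T = T + 186*u)
-154*24 + w(-3, G(2, -2)) = -154*24 + (-3 + 186*(2 - 2)) = -3696 + (-3 + 186*0) = -3696 + (-3 + 0) = -3696 - 3 = -3699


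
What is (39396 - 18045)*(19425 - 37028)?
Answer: -375841653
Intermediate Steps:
(39396 - 18045)*(19425 - 37028) = 21351*(-17603) = -375841653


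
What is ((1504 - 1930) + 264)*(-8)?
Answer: 1296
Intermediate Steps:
((1504 - 1930) + 264)*(-8) = (-426 + 264)*(-8) = -162*(-8) = 1296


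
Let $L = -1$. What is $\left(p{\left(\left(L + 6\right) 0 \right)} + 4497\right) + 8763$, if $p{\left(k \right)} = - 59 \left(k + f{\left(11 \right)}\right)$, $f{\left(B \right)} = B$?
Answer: $12611$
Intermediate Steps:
$p{\left(k \right)} = -649 - 59 k$ ($p{\left(k \right)} = - 59 \left(k + 11\right) = - 59 \left(11 + k\right) = -649 - 59 k$)
$\left(p{\left(\left(L + 6\right) 0 \right)} + 4497\right) + 8763 = \left(\left(-649 - 59 \left(-1 + 6\right) 0\right) + 4497\right) + 8763 = \left(\left(-649 - 59 \cdot 5 \cdot 0\right) + 4497\right) + 8763 = \left(\left(-649 - 0\right) + 4497\right) + 8763 = \left(\left(-649 + 0\right) + 4497\right) + 8763 = \left(-649 + 4497\right) + 8763 = 3848 + 8763 = 12611$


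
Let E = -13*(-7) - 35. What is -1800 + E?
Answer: -1744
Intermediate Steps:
E = 56 (E = 91 - 35 = 56)
-1800 + E = -1800 + 56 = -1744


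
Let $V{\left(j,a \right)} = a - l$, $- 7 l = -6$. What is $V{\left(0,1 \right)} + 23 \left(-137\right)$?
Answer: $- \frac{22056}{7} \approx -3150.9$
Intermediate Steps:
$l = \frac{6}{7}$ ($l = \left(- \frac{1}{7}\right) \left(-6\right) = \frac{6}{7} \approx 0.85714$)
$V{\left(j,a \right)} = - \frac{6}{7} + a$ ($V{\left(j,a \right)} = a - \frac{6}{7} = - \frac{6}{7} + a$)
$V{\left(0,1 \right)} + 23 \left(-137\right) = \left(- \frac{6}{7} + 1\right) + 23 \left(-137\right) = \frac{1}{7} - 3151 = - \frac{22056}{7}$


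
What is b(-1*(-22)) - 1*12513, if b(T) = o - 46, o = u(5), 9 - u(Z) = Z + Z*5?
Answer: -12580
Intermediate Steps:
u(Z) = 9 - 6*Z (u(Z) = 9 - (Z + Z*5) = 9 - (Z + 5*Z) = 9 - 6*Z)
o = -21 (o = 9 - 6*5 = 9 - 30 = -21)
b(T) = -67 (b(T) = -21 - 46 = -67)
b(-1*(-22)) - 1*12513 = -67 - 1*12513 = -67 - 12513 = -12580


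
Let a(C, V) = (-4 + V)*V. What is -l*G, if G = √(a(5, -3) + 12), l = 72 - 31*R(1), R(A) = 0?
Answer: -72*√33 ≈ -413.61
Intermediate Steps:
a(C, V) = V*(-4 + V)
l = 72 (l = 72 - 31*0 = 72 + 0 = 72)
G = √33 (G = √(-3*(-4 - 3) + 12) = √(-3*(-7) + 12) = √(21 + 12) = √33 ≈ 5.7446)
-l*G = -72*√33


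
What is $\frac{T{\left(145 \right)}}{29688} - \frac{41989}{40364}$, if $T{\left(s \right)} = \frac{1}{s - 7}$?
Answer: $- \frac{43006635313}{41342261904} \approx -1.0403$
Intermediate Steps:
$T{\left(s \right)} = \frac{1}{-7 + s}$
$\frac{T{\left(145 \right)}}{29688} - \frac{41989}{40364} = \frac{1}{\left(-7 + 145\right) 29688} - \frac{41989}{40364} = \frac{1}{138} \cdot \frac{1}{29688} - \frac{41989}{40364} = \frac{1}{4096944} - \frac{41989}{40364} = - \frac{43006635313}{41342261904}$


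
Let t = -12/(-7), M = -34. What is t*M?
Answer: -408/7 ≈ -58.286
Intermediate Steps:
t = 12/7 (t = -12*(-⅐) = 12/7 ≈ 1.7143)
t*M = (12/7)*(-34) = -408/7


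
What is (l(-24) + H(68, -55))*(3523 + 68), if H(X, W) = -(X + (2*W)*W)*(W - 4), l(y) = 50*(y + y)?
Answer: 1287596142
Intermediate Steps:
l(y) = 100*y (l(y) = 50*(2*y) = 100*y)
H(X, W) = -(-4 + W)*(X + 2*W²) (H(X, W) = -(X + 2*W²)*(-4 + W) = -(-4 + W)*(X + 2*W²))
(l(-24) + H(68, -55))*(3523 + 68) = (100*(-24) + (-2*(-55)³ + 4*68 + 8*(-55)² - 1*(-55)*68))*(3523 + 68) = (-2400 + (-2*(-166375) + 272 + 8*3025 + 3740))*3591 = (-2400 + (332750 + 272 + 24200 + 3740))*3591 = (-2400 + 360962)*3591 = 358562*3591 = 1287596142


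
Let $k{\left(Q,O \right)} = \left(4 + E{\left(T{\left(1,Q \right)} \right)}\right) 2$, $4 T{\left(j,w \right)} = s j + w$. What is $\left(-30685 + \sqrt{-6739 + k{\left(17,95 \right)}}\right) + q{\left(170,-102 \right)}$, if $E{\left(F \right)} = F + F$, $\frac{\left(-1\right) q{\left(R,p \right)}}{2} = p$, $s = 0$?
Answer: $-30481 + 3 i \sqrt{746} \approx -30481.0 + 81.939 i$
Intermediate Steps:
$q{\left(R,p \right)} = - 2 p$
$T{\left(j,w \right)} = \frac{w}{4}$ ($T{\left(j,w \right)} = \frac{0 j + w}{4} = \frac{0 + w}{4} = \frac{w}{4}$)
$E{\left(F \right)} = 2 F$
$k{\left(Q,O \right)} = 8 + Q$ ($k{\left(Q,O \right)} = \left(4 + 2 \frac{Q}{4}\right) 2 = \left(4 + \frac{Q}{2}\right) 2 = 8 + Q$)
$\left(-30685 + \sqrt{-6739 + k{\left(17,95 \right)}}\right) + q{\left(170,-102 \right)} = \left(-30685 + \sqrt{-6739 + \left(8 + 17\right)}\right) - -204 = \left(-30685 + \sqrt{-6739 + 25}\right) + 204 = \left(-30685 + \sqrt{-6714}\right) + 204 = \left(-30685 + 3 i \sqrt{746}\right) + 204 = -30481 + 3 i \sqrt{746}$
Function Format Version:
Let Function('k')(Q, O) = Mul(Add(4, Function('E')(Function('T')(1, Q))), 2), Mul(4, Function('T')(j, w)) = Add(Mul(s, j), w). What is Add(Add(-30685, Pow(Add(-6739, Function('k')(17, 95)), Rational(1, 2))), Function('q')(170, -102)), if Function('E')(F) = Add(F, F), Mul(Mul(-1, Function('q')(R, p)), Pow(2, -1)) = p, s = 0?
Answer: Add(-30481, Mul(3, I, Pow(746, Rational(1, 2)))) ≈ Add(-30481., Mul(81.939, I))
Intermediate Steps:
Function('q')(R, p) = Mul(-2, p)
Function('T')(j, w) = Mul(Rational(1, 4), w) (Function('T')(j, w) = Mul(Rational(1, 4), Add(Mul(0, j), w)) = Mul(Rational(1, 4), Add(0, w)) = Mul(Rational(1, 4), w))
Function('E')(F) = Mul(2, F)
Function('k')(Q, O) = Add(8, Q) (Function('k')(Q, O) = Mul(Add(4, Mul(2, Mul(Rational(1, 4), Q))), 2) = Mul(Add(4, Mul(Rational(1, 2), Q)), 2) = Add(8, Q))
Add(Add(-30685, Pow(Add(-6739, Function('k')(17, 95)), Rational(1, 2))), Function('q')(170, -102)) = Add(Add(-30685, Pow(Add(-6739, Add(8, 17)), Rational(1, 2))), Mul(-2, -102)) = Add(Add(-30685, Pow(Add(-6739, 25), Rational(1, 2))), 204) = Add(Add(-30685, Pow(-6714, Rational(1, 2))), 204) = Add(Add(-30685, Mul(3, I, Pow(746, Rational(1, 2)))), 204) = Add(-30481, Mul(3, I, Pow(746, Rational(1, 2))))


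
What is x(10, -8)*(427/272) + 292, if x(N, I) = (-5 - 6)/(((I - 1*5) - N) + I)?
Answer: 2466841/8432 ≈ 292.56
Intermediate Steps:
x(N, I) = -11/(-5 - N + 2*I) (x(N, I) = -11/(((I - 5) - N) + I) = -11/(((-5 + I) - N) + I) = -11/((-5 + I - N) + I) = -11/(-5 - N + 2*I))
x(10, -8)*(427/272) + 292 = (11/(5 + 10 - 2*(-8)))*(427/272) + 292 = (11/(5 + 10 + 16))*(427*(1/272)) + 292 = (11/31)*(427/272) + 292 = 4697/8432 + 292 = 2466841/8432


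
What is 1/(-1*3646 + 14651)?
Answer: 1/11005 ≈ 9.0868e-5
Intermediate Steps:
1/(-1*3646 + 14651) = 1/(-3646 + 14651) = 1/11005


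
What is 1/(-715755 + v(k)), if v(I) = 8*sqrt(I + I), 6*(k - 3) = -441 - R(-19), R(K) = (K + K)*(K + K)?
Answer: -2147265/1536915779563 - 8*I*sqrt(5601)/1536915779563 ≈ -1.3971e-6 - 3.8956e-10*I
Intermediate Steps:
R(K) = 4*K**2 (R(K) = (2*K)*(2*K) = 4*K**2)
k = -1867/6 (k = 3 + (-441 - 4*(-19)**2)/6 = 3 + (-441 - 4*361)/6 = 3 + (-441 - 1*1444)/6 = 3 + (-441 - 1444)/6 = 3 + (1/6)*(-1885) = 3 - 1885/6 = -1867/6 ≈ -311.17)
v(I) = 8*sqrt(2)*sqrt(I) (v(I) = 8*sqrt(2*I) = 8*(sqrt(2)*sqrt(I)) = 8*sqrt(2)*sqrt(I))
1/(-715755 + v(k)) = 1/(-715755 + 8*sqrt(2)*sqrt(-1867/6)) = 1/(-715755 + 8*sqrt(2)*(I*sqrt(11202)/6)) = 1/(-715755 + 8*I*sqrt(5601)/3)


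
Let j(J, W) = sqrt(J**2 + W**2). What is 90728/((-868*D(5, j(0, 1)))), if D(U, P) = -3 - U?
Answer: 11341/868 ≈ 13.066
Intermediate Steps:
90728/((-868*D(5, j(0, 1)))) = 90728/((-868*(-3 - 1*5))) = 90728/((-868*(-3 - 5))) = 90728/((-868*(-8))) = 90728/((-124*(-56))) = 90728/6944 = 90728*(1/6944) = 11341/868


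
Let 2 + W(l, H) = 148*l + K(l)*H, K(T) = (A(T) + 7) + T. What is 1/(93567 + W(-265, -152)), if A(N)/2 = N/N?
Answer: 1/93257 ≈ 1.0723e-5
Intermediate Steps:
A(N) = 2 (A(N) = 2*(N/N) = 2*1 = 2)
K(T) = 9 + T (K(T) = (2 + 7) + T = 9 + T)
W(l, H) = -2 + 148*l + H*(9 + l) (W(l, H) = -2 + (148*l + (9 + l)*H) = -2 + (148*l + H*(9 + l)) = -2 + 148*l + H*(9 + l))
1/(93567 + W(-265, -152)) = 1/(93567 + (-2 + 148*(-265) - 152*(9 - 265))) = 1/(93567 + (-2 - 39220 - 152*(-256))) = 1/(93567 + (-2 - 39220 + 38912)) = 1/(93567 - 310) = 1/93257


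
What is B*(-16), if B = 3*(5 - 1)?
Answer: -192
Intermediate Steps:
B = 12 (B = 3*4 = 12)
B*(-16) = 12*(-16) = -192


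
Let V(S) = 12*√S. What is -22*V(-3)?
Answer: -264*I*√3 ≈ -457.26*I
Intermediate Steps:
-22*V(-3) = -264*√(-3) = -264*I*√3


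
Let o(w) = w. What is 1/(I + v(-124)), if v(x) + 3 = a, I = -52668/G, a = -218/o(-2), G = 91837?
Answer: 91837/9682054 ≈ 0.0094853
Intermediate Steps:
a = 109 (a = -218/(-2) = -218*(-½) = 109)
I = -52668/91837 ≈ -0.57349
v(x) = 106 (v(x) = -3 + 109 = 106)
1/(I + v(-124)) = 1/(-52668/91837 + 106) = 1/(9682054/91837) = 91837/9682054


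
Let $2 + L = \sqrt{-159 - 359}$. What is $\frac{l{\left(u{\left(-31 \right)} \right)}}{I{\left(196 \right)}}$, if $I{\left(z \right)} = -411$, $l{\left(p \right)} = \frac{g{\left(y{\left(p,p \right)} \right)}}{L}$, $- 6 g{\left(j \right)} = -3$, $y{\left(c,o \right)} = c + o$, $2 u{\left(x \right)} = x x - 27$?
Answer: $\frac{1}{214542} + \frac{i \sqrt{518}}{429084} \approx 4.6611 \cdot 10^{-6} + 5.3042 \cdot 10^{-5} i$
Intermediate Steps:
$u{\left(x \right)} = - \frac{27}{2} + \frac{x^{2}}{2}$ ($u{\left(x \right)} = \frac{x x - 27}{2} = \frac{x^{2} - 27}{2} = \frac{-27 + x^{2}}{2} = - \frac{27}{2} + \frac{x^{2}}{2}$)
$L = -2 + i \sqrt{518}$ ($L = -2 + \sqrt{-159 - 359} = -2 + \sqrt{-518} = -2 + i \sqrt{518} \approx -2.0 + 22.76 i$)
$g{\left(j \right)} = \frac{1}{2}$ ($g{\left(j \right)} = \left(- \frac{1}{6}\right) \left(-3\right) = \frac{1}{2}$)
$l{\left(p \right)} = \frac{1}{2 \left(-2 + i \sqrt{518}\right)}$
$\frac{l{\left(u{\left(-31 \right)} \right)}}{I{\left(196 \right)}} = \frac{- \frac{1}{522} - \frac{i \sqrt{518}}{1044}}{-411} = \left(- \frac{1}{522} - \frac{i \sqrt{518}}{1044}\right) \left(- \frac{1}{411}\right) = \frac{1}{214542} + \frac{i \sqrt{518}}{429084}$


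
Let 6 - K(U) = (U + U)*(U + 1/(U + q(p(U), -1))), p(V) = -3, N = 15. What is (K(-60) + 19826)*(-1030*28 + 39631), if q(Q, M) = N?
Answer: 136283136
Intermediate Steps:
q(Q, M) = 15
K(U) = 6 - 2*U*(U + 1/(15 + U)) (K(U) = 6 - (U + U)*(U + 1/(U + 15)) = 6 - 2*U*(U + 1/(15 + U)))
(K(-60) + 19826)*(-1030*28 + 39631) = (2*(45 - 1*(-60)³ - 15*(-60)² + 2*(-60))/(15 - 60) + 19826)*(-1030*28 + 39631) = (2*(45 - 1*(-216000) - 15*3600 - 120)/(-45) + 19826)*(-28840 + 39631) = (2*(-1/45)*(45 + 216000 - 54000 - 120) + 19826)*10791 = (2*(-1/45)*161925 + 19826)*10791 = (-21590/3 + 19826)*10791 = (37888/3)*10791 = 136283136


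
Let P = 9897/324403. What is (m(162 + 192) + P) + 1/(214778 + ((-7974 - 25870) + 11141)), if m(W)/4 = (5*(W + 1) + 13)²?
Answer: 796802567732396278/62309706225 ≈ 1.2788e+7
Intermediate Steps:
P = 9897/324403 (P = 9897*(1/324403) = 9897/324403 ≈ 0.030508)
m(W) = 4*(18 + 5*W)² (m(W) = 4*(5*(W + 1) + 13)² = 4*(5*(1 + W) + 13)² = 4*((5 + 5*W) + 13)² = 4*(18 + 5*W)²)
(m(162 + 192) + P) + 1/(214778 + ((-7974 - 25870) + 11141)) = (4*(18 + 5*(162 + 192))² + 9897/324403) + 1/(214778 + ((-7974 - 25870) + 11141)) = (4*(18 + 5*354)² + 9897/324403) + 1/(214778 + (-33844 + 11141)) = (4*(18 + 1770)² + 9897/324403) + 1/(214778 - 22703) = (4*1788² + 9897/324403) + 1/192075 = (4*3196944 + 9897/324403) + 1/192075 = (12787776 + 9897/324403) + 1/192075 = 4148392907625/324403 + 1/192075 = 796802567732396278/62309706225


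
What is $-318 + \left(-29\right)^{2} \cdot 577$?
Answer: $484939$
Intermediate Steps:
$-318 + \left(-29\right)^{2} \cdot 577 = -318 + 841 \cdot 577 = -318 + 485257 = 484939$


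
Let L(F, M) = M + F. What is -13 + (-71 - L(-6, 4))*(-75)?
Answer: 5162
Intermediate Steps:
L(F, M) = F + M
-13 + (-71 - L(-6, 4))*(-75) = -13 + (-71 - (-6 + 4))*(-75) = -13 + (-71 - 1*(-2))*(-75) = -13 + (-71 + 2)*(-75) = -13 - 69*(-75) = -13 + 5175 = 5162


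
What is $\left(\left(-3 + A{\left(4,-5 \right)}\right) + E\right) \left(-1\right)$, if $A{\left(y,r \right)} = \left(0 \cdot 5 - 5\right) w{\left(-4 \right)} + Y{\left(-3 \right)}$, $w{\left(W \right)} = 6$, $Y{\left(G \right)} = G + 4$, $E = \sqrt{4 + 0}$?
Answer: $30$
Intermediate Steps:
$E = 2$ ($E = \sqrt{4} = 2$)
$Y{\left(G \right)} = 4 + G$
$A{\left(y,r \right)} = -29$ ($A{\left(y,r \right)} = \left(0 \cdot 5 - 5\right) 6 + \left(4 - 3\right) = \left(0 - 5\right) 6 + 1 = \left(-5\right) 6 + 1 = -30 + 1 = -29$)
$\left(\left(-3 + A{\left(4,-5 \right)}\right) + E\right) \left(-1\right) = \left(\left(-3 - 29\right) + 2\right) \left(-1\right) = \left(-32 + 2\right) \left(-1\right) = \left(-30\right) \left(-1\right) = 30$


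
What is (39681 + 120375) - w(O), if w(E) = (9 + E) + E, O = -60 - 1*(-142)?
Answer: 159883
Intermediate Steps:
O = 82 (O = -60 + 142 = 82)
w(E) = 9 + 2*E
(39681 + 120375) - w(O) = (39681 + 120375) - (9 + 2*82) = 160056 - (9 + 164) = 160056 - 1*173 = 160056 - 173 = 159883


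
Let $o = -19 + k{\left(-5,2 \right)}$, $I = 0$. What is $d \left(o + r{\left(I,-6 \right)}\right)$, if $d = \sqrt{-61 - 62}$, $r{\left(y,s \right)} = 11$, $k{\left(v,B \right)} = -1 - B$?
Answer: $- 11 i \sqrt{123} \approx - 122.0 i$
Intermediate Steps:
$o = -22$ ($o = -19 - 3 = -22$)
$d = i \sqrt{123}$ ($d = \sqrt{-123} = i \sqrt{123} \approx 11.091 i$)
$d \left(o + r{\left(I,-6 \right)}\right) = i \sqrt{123} \left(-22 + 11\right) = i \sqrt{123} \left(-11\right) = - 11 i \sqrt{123}$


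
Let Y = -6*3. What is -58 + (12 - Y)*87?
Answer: 2552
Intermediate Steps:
Y = -18
-58 + (12 - Y)*87 = -58 + (12 - 1*(-18))*87 = -58 + (12 + 18)*87 = -58 + 30*87 = -58 + 2610 = 2552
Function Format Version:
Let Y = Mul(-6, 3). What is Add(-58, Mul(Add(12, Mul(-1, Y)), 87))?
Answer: 2552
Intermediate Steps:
Y = -18
Add(-58, Mul(Add(12, Mul(-1, Y)), 87)) = Add(-58, Mul(Add(12, Mul(-1, -18)), 87)) = Add(-58, Mul(Add(12, 18), 87)) = Add(-58, Mul(30, 87)) = Add(-58, 2610) = 2552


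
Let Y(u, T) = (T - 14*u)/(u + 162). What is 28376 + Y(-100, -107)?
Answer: 1760605/62 ≈ 28397.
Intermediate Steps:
Y(u, T) = (T - 14*u)/(162 + u)
28376 + Y(-100, -107) = 28376 + (-107 - 14*(-100))/(162 - 100) = 28376 + (-107 + 1400)/62 = 28376 + (1/62)*1293 = 28376 + 1293/62 = 1760605/62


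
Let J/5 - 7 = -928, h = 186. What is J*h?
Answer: -856530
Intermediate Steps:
J = -4605 (J = 35 + 5*(-928) = 35 - 4640 = -4605)
J*h = -4605*186 = -856530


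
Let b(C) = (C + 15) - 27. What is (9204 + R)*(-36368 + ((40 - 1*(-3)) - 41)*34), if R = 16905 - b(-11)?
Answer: -948591600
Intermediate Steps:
b(C) = -12 + C (b(C) = (15 + C) - 27 = -12 + C)
R = 16928 (R = 16905 - (-12 - 11) = 16905 - 1*(-23) = 16905 + 23 = 16928)
(9204 + R)*(-36368 + ((40 - 1*(-3)) - 41)*34) = (9204 + 16928)*(-36368 + ((40 - 1*(-3)) - 41)*34) = 26132*(-36368 + ((40 + 3) - 41)*34) = 26132*(-36368 + (43 - 41)*34) = 26132*(-36368 + 2*34) = 26132*(-36368 + 68) = 26132*(-36300) = -948591600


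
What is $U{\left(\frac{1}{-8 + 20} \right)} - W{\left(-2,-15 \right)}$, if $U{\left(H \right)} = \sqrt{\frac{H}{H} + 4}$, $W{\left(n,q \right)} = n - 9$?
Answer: $11 + \sqrt{5} \approx 13.236$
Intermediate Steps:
$W{\left(n,q \right)} = -9 + n$ ($W{\left(n,q \right)} = n - 9 = -9 + n$)
$U{\left(H \right)} = \sqrt{5}$ ($U{\left(H \right)} = \sqrt{1 + 4} = \sqrt{5}$)
$U{\left(\frac{1}{-8 + 20} \right)} - W{\left(-2,-15 \right)} = \sqrt{5} - \left(-9 - 2\right) = \sqrt{5} - -11 = \sqrt{5} + 11 = 11 + \sqrt{5}$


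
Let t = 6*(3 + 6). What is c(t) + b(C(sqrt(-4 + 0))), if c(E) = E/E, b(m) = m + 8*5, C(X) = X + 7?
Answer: 48 + 2*I ≈ 48.0 + 2.0*I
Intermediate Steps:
t = 54 (t = 6*9 = 54)
C(X) = 7 + X
b(m) = 40 + m (b(m) = m + 40 = 40 + m)
c(E) = 1
c(t) + b(C(sqrt(-4 + 0))) = 1 + (40 + (7 + sqrt(-4 + 0))) = 1 + (40 + (7 + sqrt(-4))) = 1 + (40 + (7 + 2*I)) = 1 + (47 + 2*I) = 48 + 2*I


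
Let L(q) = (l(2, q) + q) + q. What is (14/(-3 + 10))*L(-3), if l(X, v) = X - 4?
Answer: -16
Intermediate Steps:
l(X, v) = -4 + X
L(q) = -2 + 2*q (L(q) = ((-4 + 2) + q) + q = (-2 + q) + q = -2 + 2*q)
(14/(-3 + 10))*L(-3) = (14/(-3 + 10))*(-2 + 2*(-3)) = (14/7)*(-2 - 6) = ((1/7)*14)*(-8) = 2*(-8) = -16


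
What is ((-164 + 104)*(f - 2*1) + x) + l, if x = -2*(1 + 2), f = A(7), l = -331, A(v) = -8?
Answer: 263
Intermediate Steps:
f = -8
x = -6 (x = -2*3 = -6)
((-164 + 104)*(f - 2*1) + x) + l = ((-164 + 104)*(-8 - 2*1) - 6) - 331 = (-60*(-8 - 2) - 6) - 331 = (-60*(-10) - 6) - 331 = (600 - 6) - 331 = 594 - 331 = 263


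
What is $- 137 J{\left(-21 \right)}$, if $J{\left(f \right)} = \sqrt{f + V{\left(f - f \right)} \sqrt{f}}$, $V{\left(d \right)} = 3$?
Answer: $- 137 \sqrt{-21 + 3 i \sqrt{21}} \approx -196.15 - 657.74 i$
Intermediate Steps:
$J{\left(f \right)} = \sqrt{f + 3 \sqrt{f}}$
$- 137 J{\left(-21 \right)} = - 137 \sqrt{-21 + 3 \sqrt{-21}} = - 137 \sqrt{-21 + 3 i \sqrt{21}}$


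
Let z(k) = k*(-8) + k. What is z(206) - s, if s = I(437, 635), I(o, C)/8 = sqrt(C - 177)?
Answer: -1442 - 8*sqrt(458) ≈ -1613.2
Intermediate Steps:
z(k) = -7*k (z(k) = -8*k + k = -7*k)
I(o, C) = 8*sqrt(-177 + C) (I(o, C) = 8*sqrt(C - 177) = 8*sqrt(-177 + C))
s = 8*sqrt(458) (s = 8*sqrt(-177 + 635) = 8*sqrt(458) ≈ 171.21)
z(206) - s = -7*206 - 8*sqrt(458) = -1442 - 8*sqrt(458)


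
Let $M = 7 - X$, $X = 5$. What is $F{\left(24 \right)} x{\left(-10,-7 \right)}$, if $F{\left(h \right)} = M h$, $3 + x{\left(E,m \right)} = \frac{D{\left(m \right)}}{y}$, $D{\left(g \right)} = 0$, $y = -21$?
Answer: $-144$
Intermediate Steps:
$x{\left(E,m \right)} = -3$ ($x{\left(E,m \right)} = -3 + \frac{0}{-21} = -3 + 0 \left(- \frac{1}{21}\right) = -3 + 0 = -3$)
$M = 2$ ($M = 7 - 5 = 2$)
$F{\left(h \right)} = 2 h$
$F{\left(24 \right)} x{\left(-10,-7 \right)} = 2 \cdot 24 \left(-3\right) = 48 \left(-3\right) = -144$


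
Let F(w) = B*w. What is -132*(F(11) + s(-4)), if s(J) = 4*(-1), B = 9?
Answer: -12540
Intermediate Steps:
s(J) = -4
F(w) = 9*w
-132*(F(11) + s(-4)) = -132*(9*11 - 4) = -132*(99 - 4) = -132*95 = -12540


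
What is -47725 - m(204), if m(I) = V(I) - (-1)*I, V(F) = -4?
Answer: -47925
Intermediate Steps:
m(I) = -4 + I (m(I) = -4 - (-1)*I = -4 + I)
-47725 - m(204) = -47725 - (-4 + 204) = -47725 - 1*200 = -47725 - 200 = -47925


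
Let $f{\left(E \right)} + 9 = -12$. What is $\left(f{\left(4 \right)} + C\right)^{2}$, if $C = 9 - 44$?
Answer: $3136$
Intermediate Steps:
$C = -35$
$f{\left(E \right)} = -21$ ($f{\left(E \right)} = -9 - 12 = -21$)
$\left(f{\left(4 \right)} + C\right)^{2} = \left(-21 - 35\right)^{2} = \left(-56\right)^{2} = 3136$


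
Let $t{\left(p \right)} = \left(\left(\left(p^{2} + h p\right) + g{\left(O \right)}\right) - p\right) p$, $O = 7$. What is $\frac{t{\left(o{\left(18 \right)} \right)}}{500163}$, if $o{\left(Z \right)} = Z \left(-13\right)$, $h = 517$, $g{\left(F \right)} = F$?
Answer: $\frac{5146518}{166721} \approx 30.869$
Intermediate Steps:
$o{\left(Z \right)} = - 13 Z$
$t{\left(p \right)} = p \left(7 + p^{2} + 516 p\right)$ ($t{\left(p \right)} = \left(\left(\left(p^{2} + 517 p\right) + 7\right) - p\right) p = \left(\left(7 + p^{2} + 517 p\right) - p\right) p = \left(7 + p^{2} + 516 p\right) p = p \left(7 + p^{2} + 516 p\right)$)
$\frac{t{\left(o{\left(18 \right)} \right)}}{500163} = \frac{\left(-13\right) 18 \left(7 + \left(\left(-13\right) 18\right)^{2} + 516 \left(\left(-13\right) 18\right)\right)}{500163} = - 234 \left(7 + \left(-234\right)^{2} + 516 \left(-234\right)\right) \frac{1}{500163} = - 234 \left(7 + 54756 - 120744\right) \frac{1}{500163} = \left(-234\right) \left(-65981\right) \frac{1}{500163} = 15439554 \cdot \frac{1}{500163} = \frac{5146518}{166721}$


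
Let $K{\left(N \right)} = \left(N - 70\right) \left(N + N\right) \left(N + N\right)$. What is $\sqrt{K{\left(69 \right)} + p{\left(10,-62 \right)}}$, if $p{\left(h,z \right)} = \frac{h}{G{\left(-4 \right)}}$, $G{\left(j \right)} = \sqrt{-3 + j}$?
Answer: $\frac{\sqrt{-933156 - 70 i \sqrt{7}}}{7} \approx 0.013694 - 138.0 i$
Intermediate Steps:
$p{\left(h,z \right)} = - \frac{i h \sqrt{7}}{7}$ ($p{\left(h,z \right)} = \frac{h}{\sqrt{-3 - 4}} = \frac{h}{\sqrt{-7}} = \frac{h}{i \sqrt{7}} = h \left(- \frac{i \sqrt{7}}{7}\right) = - \frac{i h \sqrt{7}}{7}$)
$K{\left(N \right)} = 4 N^{2} \left(-70 + N\right)$ ($K{\left(N \right)} = \left(-70 + N\right) 2 N 2 N = 2 N \left(-70 + N\right) 2 N = 4 N^{2} \left(-70 + N\right)$)
$\sqrt{K{\left(69 \right)} + p{\left(10,-62 \right)}} = \sqrt{4 \cdot 69^{2} \left(-70 + 69\right) - \frac{1}{7} i 10 \sqrt{7}} = \sqrt{4 \cdot 4761 \left(-1\right) - \frac{10 i \sqrt{7}}{7}} = \sqrt{-19044 - \frac{10 i \sqrt{7}}{7}}$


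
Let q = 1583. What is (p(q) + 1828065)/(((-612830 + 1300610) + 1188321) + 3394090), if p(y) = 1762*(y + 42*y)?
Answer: 121765643/5270191 ≈ 23.105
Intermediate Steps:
p(y) = 75766*y (p(y) = 1762*(43*y) = 75766*y)
(p(q) + 1828065)/(((-612830 + 1300610) + 1188321) + 3394090) = (75766*1583 + 1828065)/(((-612830 + 1300610) + 1188321) + 3394090) = (119937578 + 1828065)/((687780 + 1188321) + 3394090) = 121765643/(1876101 + 3394090) = 121765643/5270191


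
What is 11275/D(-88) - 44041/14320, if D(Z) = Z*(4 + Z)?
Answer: -932347/601440 ≈ -1.5502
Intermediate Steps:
11275/D(-88) - 44041/14320 = 11275/((-88*(4 - 88))) - 44041/14320 = 11275/((-88*(-84))) - 44041*1/14320 = 11275/7392 - 44041/14320 = 11275*(1/7392) - 44041/14320 = 1025/672 - 44041/14320 = -932347/601440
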